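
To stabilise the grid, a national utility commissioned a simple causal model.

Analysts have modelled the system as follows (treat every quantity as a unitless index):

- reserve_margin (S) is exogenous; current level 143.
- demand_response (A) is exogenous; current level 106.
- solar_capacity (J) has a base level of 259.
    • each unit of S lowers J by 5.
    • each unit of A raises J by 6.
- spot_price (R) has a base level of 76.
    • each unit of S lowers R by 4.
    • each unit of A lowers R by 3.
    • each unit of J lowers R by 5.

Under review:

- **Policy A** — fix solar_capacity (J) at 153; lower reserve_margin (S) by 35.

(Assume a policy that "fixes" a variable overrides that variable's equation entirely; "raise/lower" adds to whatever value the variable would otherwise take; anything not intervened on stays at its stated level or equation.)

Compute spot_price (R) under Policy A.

-1439

Policy A (J := 153, S − 35):
  S = 143 − 35 = 108
  A = 106
  J = 153
  R = 76 − 4·108 − 3·106 − 5·153 = -1439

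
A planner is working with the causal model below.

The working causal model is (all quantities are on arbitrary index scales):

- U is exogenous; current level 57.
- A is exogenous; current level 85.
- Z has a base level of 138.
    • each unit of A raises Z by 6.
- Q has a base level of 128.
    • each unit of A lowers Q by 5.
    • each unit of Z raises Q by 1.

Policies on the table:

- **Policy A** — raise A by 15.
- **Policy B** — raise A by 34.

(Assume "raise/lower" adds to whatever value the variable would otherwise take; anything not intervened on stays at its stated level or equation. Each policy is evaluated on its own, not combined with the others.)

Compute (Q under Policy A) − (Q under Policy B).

-19

Policy A (A + 15):
  A = 85 + 15 = 100
  Z = 138 + 6·100 = 738
  Q = 128 − 5·100 + 738 = 366
Policy B (A + 34):
  A = 85 + 34 = 119
  Z = 138 + 6·119 = 852
  Q = 128 − 5·119 + 852 = 385
Q: 366 − 385 = -19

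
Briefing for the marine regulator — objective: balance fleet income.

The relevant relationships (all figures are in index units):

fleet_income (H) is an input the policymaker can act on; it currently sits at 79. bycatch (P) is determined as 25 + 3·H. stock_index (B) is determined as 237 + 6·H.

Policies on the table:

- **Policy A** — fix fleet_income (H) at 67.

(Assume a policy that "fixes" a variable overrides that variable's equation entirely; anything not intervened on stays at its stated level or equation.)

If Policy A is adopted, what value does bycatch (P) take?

226

Policy A (H := 67):
  H = 67
  P = 25 + 3·67 = 226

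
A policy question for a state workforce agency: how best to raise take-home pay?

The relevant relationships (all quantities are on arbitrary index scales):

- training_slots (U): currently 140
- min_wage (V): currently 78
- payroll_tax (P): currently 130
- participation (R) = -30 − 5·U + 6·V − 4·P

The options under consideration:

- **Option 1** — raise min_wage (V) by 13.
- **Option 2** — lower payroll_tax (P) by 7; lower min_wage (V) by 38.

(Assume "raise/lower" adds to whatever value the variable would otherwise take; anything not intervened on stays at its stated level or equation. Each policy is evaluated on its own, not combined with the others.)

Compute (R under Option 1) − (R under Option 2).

278

Option 1 (V + 13):
  U = 140
  V = 78 + 13 = 91
  P = 130
  R = -30 − 5·140 + 6·91 − 4·130 = -704
Option 2 (P − 7, V − 38):
  U = 140
  V = 78 − 38 = 40
  P = 130 − 7 = 123
  R = -30 − 5·140 + 6·40 − 4·123 = -982
R: -704 − (-982) = 278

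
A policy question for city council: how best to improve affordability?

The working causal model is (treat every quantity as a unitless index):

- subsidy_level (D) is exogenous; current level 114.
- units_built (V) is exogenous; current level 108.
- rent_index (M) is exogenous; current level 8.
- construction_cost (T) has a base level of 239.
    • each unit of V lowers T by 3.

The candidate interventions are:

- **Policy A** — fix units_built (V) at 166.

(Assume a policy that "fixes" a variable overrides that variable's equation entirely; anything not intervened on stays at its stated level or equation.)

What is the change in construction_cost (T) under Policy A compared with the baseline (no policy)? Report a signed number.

Baseline:
  V = 108
  T = 239 − 3·108 = -85
Policy A (V := 166):
  V = 166
  T = 239 − 3·166 = -259
Change in T: -259 − (-85) = -174

-174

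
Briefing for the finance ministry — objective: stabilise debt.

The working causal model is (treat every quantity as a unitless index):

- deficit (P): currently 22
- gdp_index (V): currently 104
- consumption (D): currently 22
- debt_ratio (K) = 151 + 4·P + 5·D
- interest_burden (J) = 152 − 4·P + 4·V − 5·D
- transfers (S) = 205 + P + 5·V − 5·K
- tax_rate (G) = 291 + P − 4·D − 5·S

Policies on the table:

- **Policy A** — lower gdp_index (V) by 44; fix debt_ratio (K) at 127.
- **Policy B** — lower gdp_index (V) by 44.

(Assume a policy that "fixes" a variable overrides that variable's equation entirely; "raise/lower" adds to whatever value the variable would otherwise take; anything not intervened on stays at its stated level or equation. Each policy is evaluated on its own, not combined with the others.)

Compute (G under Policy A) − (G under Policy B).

-5550

Policy A (V − 44, K := 127):
  P = 22
  V = 104 − 44 = 60
  D = 22
  K = 127
  S = 205 + 22 + 5·60 − 5·127 = -108
  G = 291 + 22 − 4·22 − 5·(-108) = 765
Policy B (V − 44):
  P = 22
  V = 104 − 44 = 60
  D = 22
  K = 151 + 4·22 + 5·22 = 349
  S = 205 + 22 + 5·60 − 5·349 = -1218
  G = 291 + 22 − 4·22 − 5·(-1218) = 6315
G: 765 − 6315 = -5550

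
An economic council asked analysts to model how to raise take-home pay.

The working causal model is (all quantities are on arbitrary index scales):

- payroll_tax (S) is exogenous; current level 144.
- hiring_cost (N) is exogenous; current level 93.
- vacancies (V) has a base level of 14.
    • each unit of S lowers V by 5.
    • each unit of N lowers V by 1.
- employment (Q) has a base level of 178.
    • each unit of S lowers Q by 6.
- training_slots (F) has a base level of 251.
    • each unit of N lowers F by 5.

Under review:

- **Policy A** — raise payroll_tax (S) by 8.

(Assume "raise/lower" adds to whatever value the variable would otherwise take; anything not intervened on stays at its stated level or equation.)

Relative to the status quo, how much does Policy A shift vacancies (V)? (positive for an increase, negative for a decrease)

-40

Baseline:
  S = 144
  N = 93
  V = 14 − 5·144 − 93 = -799
Policy A (S + 8):
  S = 144 + 8 = 152
  N = 93
  V = 14 − 5·152 − 93 = -839
Change in V: -839 − (-799) = -40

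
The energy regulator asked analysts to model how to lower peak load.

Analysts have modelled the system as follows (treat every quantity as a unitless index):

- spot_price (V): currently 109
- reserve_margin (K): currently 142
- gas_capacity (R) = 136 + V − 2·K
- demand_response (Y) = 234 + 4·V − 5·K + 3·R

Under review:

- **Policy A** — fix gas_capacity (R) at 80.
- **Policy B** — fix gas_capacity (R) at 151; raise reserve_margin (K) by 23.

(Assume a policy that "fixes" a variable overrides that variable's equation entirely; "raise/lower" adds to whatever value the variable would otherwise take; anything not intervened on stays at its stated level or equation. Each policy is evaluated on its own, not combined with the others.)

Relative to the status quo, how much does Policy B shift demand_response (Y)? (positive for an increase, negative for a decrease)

Baseline:
  V = 109
  K = 142
  R = 136 + 109 − 2·142 = -39
  Y = 234 + 4·109 − 5·142 + 3·(-39) = -157
Policy B (R := 151, K + 23):
  V = 109
  K = 142 + 23 = 165
  R = 151
  Y = 234 + 4·109 − 5·165 + 3·151 = 298
Change in Y: 298 − (-157) = 455

455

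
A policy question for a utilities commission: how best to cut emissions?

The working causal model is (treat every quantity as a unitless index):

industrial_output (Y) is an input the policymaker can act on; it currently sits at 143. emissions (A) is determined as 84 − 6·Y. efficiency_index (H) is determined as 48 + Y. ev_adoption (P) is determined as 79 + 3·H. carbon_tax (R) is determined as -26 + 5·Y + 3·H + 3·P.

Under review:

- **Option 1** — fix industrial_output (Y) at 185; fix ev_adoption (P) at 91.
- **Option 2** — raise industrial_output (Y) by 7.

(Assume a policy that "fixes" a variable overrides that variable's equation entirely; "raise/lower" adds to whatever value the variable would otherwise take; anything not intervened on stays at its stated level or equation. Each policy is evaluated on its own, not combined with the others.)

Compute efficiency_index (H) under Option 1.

Option 1 (Y := 185, P := 91):
  Y = 185
  H = 48 + 185 = 233

233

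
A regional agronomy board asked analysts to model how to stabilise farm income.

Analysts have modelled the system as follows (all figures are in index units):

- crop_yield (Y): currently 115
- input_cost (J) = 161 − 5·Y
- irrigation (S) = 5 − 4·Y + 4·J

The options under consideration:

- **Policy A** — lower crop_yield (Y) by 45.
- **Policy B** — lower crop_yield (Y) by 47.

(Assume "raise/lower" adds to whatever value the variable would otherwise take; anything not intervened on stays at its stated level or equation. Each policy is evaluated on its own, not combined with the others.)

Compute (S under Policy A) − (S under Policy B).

-48

Policy A (Y − 45):
  Y = 115 − 45 = 70
  J = 161 − 5·70 = -189
  S = 5 − 4·70 + 4·(-189) = -1031
Policy B (Y − 47):
  Y = 115 − 47 = 68
  J = 161 − 5·68 = -179
  S = 5 − 4·68 + 4·(-179) = -983
S: -1031 − (-983) = -48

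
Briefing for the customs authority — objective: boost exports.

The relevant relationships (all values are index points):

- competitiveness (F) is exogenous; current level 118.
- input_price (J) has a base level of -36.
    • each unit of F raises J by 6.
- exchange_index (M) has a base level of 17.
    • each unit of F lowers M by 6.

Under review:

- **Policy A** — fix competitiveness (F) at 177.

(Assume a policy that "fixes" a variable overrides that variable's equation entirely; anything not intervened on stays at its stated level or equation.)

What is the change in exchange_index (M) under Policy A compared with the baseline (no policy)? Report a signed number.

Baseline:
  F = 118
  M = 17 − 6·118 = -691
Policy A (F := 177):
  F = 177
  M = 17 − 6·177 = -1045
Change in M: -1045 − (-691) = -354

-354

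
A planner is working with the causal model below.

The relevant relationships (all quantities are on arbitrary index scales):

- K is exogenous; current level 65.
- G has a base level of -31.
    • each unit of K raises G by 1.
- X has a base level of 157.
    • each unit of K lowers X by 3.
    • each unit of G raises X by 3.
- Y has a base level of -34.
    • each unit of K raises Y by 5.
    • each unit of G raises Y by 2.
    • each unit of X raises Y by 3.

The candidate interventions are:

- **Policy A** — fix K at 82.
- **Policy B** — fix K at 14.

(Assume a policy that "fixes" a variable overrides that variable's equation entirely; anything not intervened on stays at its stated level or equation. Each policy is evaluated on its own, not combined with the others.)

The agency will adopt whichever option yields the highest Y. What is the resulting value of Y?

Policy A (K := 82):
  K = 82
  G = -31 + 82 = 51
  X = 157 − 3·82 + 3·51 = 64
  Y = -34 + 5·82 + 2·51 + 3·64 = 670
Policy B (K := 14):
  K = 14
  G = -31 + 14 = -17
  X = 157 − 3·14 + 3·(-17) = 64
  Y = -34 + 5·14 + 2·(-17) + 3·64 = 194
Comparing — Policy A: Y=670, Policy B: Y=194. Highest is 670 (Policy A).

670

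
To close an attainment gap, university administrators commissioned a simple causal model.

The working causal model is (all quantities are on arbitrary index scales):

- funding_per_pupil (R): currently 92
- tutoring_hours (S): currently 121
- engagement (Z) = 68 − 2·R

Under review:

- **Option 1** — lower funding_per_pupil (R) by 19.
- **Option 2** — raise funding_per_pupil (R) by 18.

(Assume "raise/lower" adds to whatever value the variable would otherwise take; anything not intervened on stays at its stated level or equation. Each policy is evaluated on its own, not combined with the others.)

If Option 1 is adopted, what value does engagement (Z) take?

-78

Option 1 (R − 19):
  R = 92 − 19 = 73
  Z = 68 − 2·73 = -78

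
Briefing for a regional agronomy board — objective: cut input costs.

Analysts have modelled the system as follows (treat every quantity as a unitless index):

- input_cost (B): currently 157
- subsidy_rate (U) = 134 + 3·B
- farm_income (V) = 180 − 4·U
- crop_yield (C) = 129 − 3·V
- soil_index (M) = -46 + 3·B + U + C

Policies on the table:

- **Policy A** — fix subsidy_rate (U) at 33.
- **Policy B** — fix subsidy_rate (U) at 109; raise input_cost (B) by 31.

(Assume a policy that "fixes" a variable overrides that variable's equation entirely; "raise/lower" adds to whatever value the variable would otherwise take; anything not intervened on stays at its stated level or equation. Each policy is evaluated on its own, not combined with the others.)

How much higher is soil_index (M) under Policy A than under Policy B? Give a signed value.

-1081

Policy A (U := 33):
  B = 157
  U = 33
  V = 180 − 4·33 = 48
  C = 129 − 3·48 = -15
  M = -46 + 3·157 + 33 + (-15) = 443
Policy B (U := 109, B + 31):
  B = 157 + 31 = 188
  U = 109
  V = 180 − 4·109 = -256
  C = 129 − 3·(-256) = 897
  M = -46 + 3·188 + 109 + 897 = 1524
M: 443 − 1524 = -1081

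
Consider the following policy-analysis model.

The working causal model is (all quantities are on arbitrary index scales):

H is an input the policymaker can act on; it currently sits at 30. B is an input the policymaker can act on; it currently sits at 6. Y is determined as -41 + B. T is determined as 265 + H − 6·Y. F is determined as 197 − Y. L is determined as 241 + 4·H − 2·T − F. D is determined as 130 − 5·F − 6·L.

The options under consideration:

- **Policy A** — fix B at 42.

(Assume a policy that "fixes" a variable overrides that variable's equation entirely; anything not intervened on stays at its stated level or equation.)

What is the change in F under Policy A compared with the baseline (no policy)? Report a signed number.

-36

Baseline:
  B = 6
  Y = -41 + 6 = -35
  F = 197 − (-35) = 232
Policy A (B := 42):
  B = 42
  Y = -41 + 42 = 1
  F = 197 − 1 = 196
Change in F: 196 − 232 = -36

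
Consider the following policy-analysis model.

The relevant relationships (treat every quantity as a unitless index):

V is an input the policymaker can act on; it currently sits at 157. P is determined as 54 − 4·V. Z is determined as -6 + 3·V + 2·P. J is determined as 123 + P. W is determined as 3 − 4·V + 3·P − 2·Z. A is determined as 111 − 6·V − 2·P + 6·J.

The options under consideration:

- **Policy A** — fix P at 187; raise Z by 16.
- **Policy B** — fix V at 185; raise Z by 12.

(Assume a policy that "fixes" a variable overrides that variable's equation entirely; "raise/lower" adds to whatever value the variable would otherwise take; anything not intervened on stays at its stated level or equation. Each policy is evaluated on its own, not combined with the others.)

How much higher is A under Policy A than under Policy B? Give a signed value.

Policy A (P := 187, Z + 16):
  V = 157
  P = 187
  J = 123 + 187 = 310
  A = 111 − 6·157 − 2·187 + 6·310 = 655
Policy B (V := 185, Z + 12):
  V = 185
  P = 54 − 4·185 = -686
  J = 123 + (-686) = -563
  A = 111 − 6·185 − 2·(-686) + 6·(-563) = -3005
A: 655 − (-3005) = 3660

3660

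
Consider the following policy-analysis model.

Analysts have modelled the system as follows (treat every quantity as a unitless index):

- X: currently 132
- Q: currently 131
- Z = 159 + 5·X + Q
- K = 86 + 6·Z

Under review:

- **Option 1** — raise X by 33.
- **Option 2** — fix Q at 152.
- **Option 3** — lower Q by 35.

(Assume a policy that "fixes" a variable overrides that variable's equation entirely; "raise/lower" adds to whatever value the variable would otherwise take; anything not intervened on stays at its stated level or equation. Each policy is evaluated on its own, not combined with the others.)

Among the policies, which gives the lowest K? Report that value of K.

5576

Option 1 (X + 33):
  X = 132 + 33 = 165
  Q = 131
  Z = 159 + 5·165 + 131 = 1115
  K = 86 + 6·1115 = 6776
Option 2 (Q := 152):
  X = 132
  Q = 152
  Z = 159 + 5·132 + 152 = 971
  K = 86 + 6·971 = 5912
Option 3 (Q − 35):
  X = 132
  Q = 131 − 35 = 96
  Z = 159 + 5·132 + 96 = 915
  K = 86 + 6·915 = 5576
Comparing — Option 1: K=6776, Option 2: K=5912, Option 3: K=5576. Lowest is 5576 (Option 3).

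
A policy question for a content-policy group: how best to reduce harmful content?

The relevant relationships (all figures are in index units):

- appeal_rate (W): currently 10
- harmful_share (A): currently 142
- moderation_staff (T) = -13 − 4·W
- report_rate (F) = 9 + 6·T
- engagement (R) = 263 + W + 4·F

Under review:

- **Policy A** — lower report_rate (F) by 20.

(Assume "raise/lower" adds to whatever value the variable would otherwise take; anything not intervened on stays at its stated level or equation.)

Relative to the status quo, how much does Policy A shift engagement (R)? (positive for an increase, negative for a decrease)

-80

Baseline:
  W = 10
  T = -13 − 4·10 = -53
  F = 9 + 6·(-53) = -309
  R = 263 + 10 + 4·(-309) = -963
Policy A (F − 20):
  W = 10
  T = -13 − 4·10 = -53
  F = 9 + 6·(-53) (−20 from intervention) = -329
  R = 263 + 10 + 4·(-329) = -1043
Change in R: -1043 − (-963) = -80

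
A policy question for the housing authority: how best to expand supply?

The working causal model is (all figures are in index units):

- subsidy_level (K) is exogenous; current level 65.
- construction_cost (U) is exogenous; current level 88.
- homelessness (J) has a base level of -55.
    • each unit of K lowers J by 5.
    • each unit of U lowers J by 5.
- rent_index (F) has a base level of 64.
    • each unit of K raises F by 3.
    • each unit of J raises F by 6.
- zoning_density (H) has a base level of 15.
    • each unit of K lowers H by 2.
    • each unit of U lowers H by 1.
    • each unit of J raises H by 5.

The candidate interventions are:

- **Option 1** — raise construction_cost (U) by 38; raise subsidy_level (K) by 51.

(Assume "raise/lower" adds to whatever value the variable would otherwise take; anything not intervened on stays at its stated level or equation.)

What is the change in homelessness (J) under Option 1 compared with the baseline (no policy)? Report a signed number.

-445

Baseline:
  K = 65
  U = 88
  J = -55 − 5·65 − 5·88 = -820
Option 1 (U + 38, K + 51):
  K = 65 + 51 = 116
  U = 88 + 38 = 126
  J = -55 − 5·116 − 5·126 = -1265
Change in J: -1265 − (-820) = -445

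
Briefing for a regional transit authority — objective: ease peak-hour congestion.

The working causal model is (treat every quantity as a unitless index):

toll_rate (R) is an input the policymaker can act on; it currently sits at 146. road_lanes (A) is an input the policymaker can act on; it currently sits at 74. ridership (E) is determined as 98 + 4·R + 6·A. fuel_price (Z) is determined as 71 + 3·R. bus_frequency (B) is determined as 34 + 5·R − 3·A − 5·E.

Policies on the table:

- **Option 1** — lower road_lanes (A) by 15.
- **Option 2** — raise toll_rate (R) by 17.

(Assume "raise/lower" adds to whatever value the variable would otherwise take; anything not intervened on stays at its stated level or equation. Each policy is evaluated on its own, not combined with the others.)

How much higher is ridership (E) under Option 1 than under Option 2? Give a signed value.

Option 1 (A − 15):
  R = 146
  A = 74 − 15 = 59
  E = 98 + 4·146 + 6·59 = 1036
Option 2 (R + 17):
  R = 146 + 17 = 163
  A = 74
  E = 98 + 4·163 + 6·74 = 1194
E: 1036 − 1194 = -158

-158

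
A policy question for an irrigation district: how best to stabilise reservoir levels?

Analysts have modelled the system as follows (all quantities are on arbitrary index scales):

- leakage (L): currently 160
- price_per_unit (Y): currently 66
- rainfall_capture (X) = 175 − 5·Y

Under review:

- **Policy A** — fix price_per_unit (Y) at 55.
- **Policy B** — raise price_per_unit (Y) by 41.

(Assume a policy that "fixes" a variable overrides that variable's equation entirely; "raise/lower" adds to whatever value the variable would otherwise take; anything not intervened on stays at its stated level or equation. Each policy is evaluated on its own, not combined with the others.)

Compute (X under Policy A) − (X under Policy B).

260

Policy A (Y := 55):
  Y = 55
  X = 175 − 5·55 = -100
Policy B (Y + 41):
  Y = 66 + 41 = 107
  X = 175 − 5·107 = -360
X: -100 − (-360) = 260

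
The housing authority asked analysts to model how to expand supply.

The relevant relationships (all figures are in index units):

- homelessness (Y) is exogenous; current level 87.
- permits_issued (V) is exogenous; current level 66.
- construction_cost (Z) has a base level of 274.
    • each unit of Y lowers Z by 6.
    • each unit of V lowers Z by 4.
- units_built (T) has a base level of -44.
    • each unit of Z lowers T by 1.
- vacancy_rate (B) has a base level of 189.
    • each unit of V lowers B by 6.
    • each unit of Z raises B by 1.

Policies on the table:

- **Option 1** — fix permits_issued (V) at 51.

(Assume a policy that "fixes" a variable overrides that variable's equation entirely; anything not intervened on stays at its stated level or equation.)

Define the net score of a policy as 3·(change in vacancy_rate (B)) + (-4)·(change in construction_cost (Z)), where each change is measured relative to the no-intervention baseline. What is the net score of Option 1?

Baseline:
  Y = 87
  V = 66
  Z = 274 − 6·87 − 4·66 = -512
  B = 189 − 6·66 + (-512) = -719
Option 1 (V := 51):
  Y = 87
  V = 51
  Z = 274 − 6·87 − 4·51 = -452
  B = 189 − 6·51 + (-452) = -569
ΔB = -569 − (-719) = 150; ΔZ = -452 − (-512) = 60
Score = 3·150 + (-4)·60 = 210

210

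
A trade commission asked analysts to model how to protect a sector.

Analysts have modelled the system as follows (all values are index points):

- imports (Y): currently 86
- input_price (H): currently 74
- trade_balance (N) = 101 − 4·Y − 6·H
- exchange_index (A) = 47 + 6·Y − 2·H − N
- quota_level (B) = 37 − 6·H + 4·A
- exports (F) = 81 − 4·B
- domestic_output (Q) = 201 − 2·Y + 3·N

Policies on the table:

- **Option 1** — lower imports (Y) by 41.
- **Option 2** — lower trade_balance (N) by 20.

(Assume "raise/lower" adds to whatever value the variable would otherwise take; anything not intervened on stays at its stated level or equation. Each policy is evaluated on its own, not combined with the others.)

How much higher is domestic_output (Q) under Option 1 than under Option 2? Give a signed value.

634

Option 1 (Y − 41):
  Y = 86 − 41 = 45
  H = 74
  N = 101 − 4·45 − 6·74 = -523
  Q = 201 − 2·45 + 3·(-523) = -1458
Option 2 (N − 20):
  Y = 86
  H = 74
  N = 101 − 4·86 − 6·74 (−20 from intervention) = -707
  Q = 201 − 2·86 + 3·(-707) = -2092
Q: -1458 − (-2092) = 634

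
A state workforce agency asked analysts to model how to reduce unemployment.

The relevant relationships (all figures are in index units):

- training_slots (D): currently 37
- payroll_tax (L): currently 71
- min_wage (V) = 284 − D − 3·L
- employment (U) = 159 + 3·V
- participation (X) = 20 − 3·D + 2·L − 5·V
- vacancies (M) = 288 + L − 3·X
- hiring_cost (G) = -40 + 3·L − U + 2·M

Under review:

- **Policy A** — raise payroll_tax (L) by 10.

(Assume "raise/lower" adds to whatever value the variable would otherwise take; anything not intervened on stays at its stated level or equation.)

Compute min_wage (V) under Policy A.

Policy A (L + 10):
  D = 37
  L = 71 + 10 = 81
  V = 284 − 37 − 3·81 = 4

4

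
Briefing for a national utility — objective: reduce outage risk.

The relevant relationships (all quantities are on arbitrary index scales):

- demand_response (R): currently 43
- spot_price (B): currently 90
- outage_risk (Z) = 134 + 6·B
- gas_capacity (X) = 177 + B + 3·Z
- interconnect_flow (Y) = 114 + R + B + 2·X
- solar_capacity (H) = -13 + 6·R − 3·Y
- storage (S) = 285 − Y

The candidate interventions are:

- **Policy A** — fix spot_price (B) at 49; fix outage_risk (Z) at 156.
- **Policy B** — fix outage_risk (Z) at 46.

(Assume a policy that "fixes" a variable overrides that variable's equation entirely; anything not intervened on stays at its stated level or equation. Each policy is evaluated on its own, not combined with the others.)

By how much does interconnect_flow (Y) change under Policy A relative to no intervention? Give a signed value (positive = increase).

Baseline:
  R = 43
  B = 90
  Z = 134 + 6·90 = 674
  X = 177 + 90 + 3·674 = 2289
  Y = 114 + 43 + 90 + 2·2289 = 4825
Policy A (B := 49, Z := 156):
  R = 43
  B = 49
  Z = 156
  X = 177 + 49 + 3·156 = 694
  Y = 114 + 43 + 49 + 2·694 = 1594
Change in Y: 1594 − 4825 = -3231

-3231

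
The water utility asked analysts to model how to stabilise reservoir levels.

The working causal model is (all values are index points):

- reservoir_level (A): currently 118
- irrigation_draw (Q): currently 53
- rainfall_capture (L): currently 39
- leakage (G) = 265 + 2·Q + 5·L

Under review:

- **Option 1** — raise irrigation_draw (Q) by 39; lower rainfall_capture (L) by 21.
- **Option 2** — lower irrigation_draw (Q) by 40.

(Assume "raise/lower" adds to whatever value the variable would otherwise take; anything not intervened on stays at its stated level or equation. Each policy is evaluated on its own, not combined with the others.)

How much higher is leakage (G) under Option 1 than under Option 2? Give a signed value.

53

Option 1 (Q + 39, L − 21):
  Q = 53 + 39 = 92
  L = 39 − 21 = 18
  G = 265 + 2·92 + 5·18 = 539
Option 2 (Q − 40):
  Q = 53 − 40 = 13
  L = 39
  G = 265 + 2·13 + 5·39 = 486
G: 539 − 486 = 53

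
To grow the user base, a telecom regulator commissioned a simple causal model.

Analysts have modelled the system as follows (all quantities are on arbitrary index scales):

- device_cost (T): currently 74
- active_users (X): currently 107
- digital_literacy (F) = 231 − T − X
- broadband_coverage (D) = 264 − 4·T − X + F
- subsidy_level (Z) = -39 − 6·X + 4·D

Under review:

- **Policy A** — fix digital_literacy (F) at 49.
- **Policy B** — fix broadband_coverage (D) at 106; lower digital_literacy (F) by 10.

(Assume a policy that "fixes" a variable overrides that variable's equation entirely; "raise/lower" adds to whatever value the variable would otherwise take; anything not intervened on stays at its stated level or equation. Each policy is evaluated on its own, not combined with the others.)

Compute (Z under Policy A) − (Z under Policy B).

-784

Policy A (F := 49):
  T = 74
  X = 107
  F = 49
  D = 264 − 4·74 − 107 + 49 = -90
  Z = -39 − 6·107 + 4·(-90) = -1041
Policy B (D := 106, F − 10):
  T = 74
  X = 107
  F = 231 − 74 − 107 (−10 from intervention) = 40
  D = 106
  Z = -39 − 6·107 + 4·106 = -257
Z: -1041 − (-257) = -784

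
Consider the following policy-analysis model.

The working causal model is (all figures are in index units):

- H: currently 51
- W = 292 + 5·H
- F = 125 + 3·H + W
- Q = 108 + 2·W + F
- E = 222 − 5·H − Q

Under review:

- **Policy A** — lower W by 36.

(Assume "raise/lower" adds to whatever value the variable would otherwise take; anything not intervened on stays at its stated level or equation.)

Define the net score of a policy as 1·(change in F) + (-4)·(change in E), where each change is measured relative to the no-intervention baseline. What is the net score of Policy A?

-468

Baseline:
  H = 51
  W = 292 + 5·51 = 547
  F = 125 + 3·51 + 547 = 825
  Q = 108 + 2·547 + 825 = 2027
  E = 222 − 5·51 − 2027 = -2060
Policy A (W − 36):
  H = 51
  W = 292 + 5·51 (−36 from intervention) = 511
  F = 125 + 3·51 + 511 = 789
  Q = 108 + 2·511 + 789 = 1919
  E = 222 − 5·51 − 1919 = -1952
ΔF = 789 − 825 = -36; ΔE = -1952 − (-2060) = 108
Score = 1·(-36) + (-4)·108 = -468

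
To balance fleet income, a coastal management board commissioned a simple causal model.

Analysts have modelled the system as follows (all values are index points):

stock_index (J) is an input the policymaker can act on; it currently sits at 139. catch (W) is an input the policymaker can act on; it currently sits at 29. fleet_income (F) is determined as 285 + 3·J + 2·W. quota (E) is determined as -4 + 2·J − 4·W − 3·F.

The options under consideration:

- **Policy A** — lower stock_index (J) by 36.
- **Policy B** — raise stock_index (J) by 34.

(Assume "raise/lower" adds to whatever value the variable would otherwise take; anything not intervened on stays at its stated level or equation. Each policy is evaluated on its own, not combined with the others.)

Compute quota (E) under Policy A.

Policy A (J − 36):
  J = 139 − 36 = 103
  W = 29
  F = 285 + 3·103 + 2·29 = 652
  E = -4 + 2·103 − 4·29 − 3·652 = -1870

-1870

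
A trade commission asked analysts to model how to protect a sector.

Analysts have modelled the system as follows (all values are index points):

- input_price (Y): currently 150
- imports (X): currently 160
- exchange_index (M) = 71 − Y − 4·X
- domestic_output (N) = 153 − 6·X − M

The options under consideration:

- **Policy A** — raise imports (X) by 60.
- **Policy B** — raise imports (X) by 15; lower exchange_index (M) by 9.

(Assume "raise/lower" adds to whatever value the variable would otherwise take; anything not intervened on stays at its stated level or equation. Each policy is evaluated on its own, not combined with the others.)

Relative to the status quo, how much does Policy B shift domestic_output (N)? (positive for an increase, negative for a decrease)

-21

Baseline:
  Y = 150
  X = 160
  M = 71 − 150 − 4·160 = -719
  N = 153 − 6·160 − (-719) = -88
Policy B (X + 15, M − 9):
  Y = 150
  X = 160 + 15 = 175
  M = 71 − 150 − 4·175 (−9 from intervention) = -788
  N = 153 − 6·175 − (-788) = -109
Change in N: -109 − (-88) = -21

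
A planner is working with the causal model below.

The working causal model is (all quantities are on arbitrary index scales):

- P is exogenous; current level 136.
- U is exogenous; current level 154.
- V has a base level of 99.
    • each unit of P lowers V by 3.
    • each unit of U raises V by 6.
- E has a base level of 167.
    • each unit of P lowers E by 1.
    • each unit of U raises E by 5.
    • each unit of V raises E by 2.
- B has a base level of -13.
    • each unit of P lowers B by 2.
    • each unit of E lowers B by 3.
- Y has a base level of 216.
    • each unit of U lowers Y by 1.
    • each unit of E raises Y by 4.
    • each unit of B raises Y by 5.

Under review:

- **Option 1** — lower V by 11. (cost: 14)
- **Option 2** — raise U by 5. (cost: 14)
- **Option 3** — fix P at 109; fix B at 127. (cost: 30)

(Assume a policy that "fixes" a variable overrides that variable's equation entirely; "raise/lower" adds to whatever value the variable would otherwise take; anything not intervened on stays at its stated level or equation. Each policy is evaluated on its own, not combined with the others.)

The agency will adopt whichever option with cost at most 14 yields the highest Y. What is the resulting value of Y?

-23462

Option 1 (V − 11):
  P = 136
  U = 154
  V = 99 − 3·136 + 6·154 (−11 from intervention) = 604
  E = 167 − 136 + 5·154 + 2·604 = 2009
  B = -13 − 2·136 − 3·2009 = -6312
  Y = 216 − 154 + 4·2009 + 5·(-6312) = -23462
Option 2 (U + 5):
  P = 136
  U = 154 + 5 = 159
  V = 99 − 3·136 + 6·159 = 645
  E = 167 − 136 + 5·159 + 2·645 = 2116
  B = -13 − 2·136 − 3·2116 = -6633
  Y = 216 − 159 + 4·2116 + 5·(-6633) = -24644
Comparing — Option 1: Y=-23462, Option 2: Y=-24644. Highest is -23462 (Option 1).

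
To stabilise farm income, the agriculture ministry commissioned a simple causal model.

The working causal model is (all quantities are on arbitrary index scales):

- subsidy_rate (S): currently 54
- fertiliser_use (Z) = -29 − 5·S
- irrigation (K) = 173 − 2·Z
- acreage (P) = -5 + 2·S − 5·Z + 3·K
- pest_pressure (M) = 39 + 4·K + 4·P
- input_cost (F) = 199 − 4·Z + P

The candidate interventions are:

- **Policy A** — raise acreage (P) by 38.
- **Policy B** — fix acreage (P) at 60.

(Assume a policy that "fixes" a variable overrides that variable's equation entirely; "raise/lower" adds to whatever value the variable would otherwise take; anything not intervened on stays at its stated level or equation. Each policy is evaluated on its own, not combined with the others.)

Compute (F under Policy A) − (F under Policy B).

3889

Policy A (P + 38):
  S = 54
  Z = -29 − 5·54 = -299
  K = 173 − 2·(-299) = 771
  P = -5 + 2·54 − 5·(-299) + 3·771 (+38 from intervention) = 3949
  F = 199 − 4·(-299) + 3949 = 5344
Policy B (P := 60):
  S = 54
  Z = -29 − 5·54 = -299
  K = 173 − 2·(-299) = 771
  P = 60
  F = 199 − 4·(-299) + 60 = 1455
F: 5344 − 1455 = 3889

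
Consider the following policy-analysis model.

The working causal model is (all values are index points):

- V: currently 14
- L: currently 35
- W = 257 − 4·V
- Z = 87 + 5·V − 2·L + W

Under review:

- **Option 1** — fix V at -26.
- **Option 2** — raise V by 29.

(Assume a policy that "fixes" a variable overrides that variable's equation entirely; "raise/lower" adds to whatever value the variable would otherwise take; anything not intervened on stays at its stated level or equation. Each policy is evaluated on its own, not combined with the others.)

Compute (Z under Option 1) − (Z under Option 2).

-69

Option 1 (V := -26):
  V = -26
  L = 35
  W = 257 − 4·(-26) = 361
  Z = 87 + 5·(-26) − 2·35 + 361 = 248
Option 2 (V + 29):
  V = 14 + 29 = 43
  L = 35
  W = 257 − 4·43 = 85
  Z = 87 + 5·43 − 2·35 + 85 = 317
Z: 248 − 317 = -69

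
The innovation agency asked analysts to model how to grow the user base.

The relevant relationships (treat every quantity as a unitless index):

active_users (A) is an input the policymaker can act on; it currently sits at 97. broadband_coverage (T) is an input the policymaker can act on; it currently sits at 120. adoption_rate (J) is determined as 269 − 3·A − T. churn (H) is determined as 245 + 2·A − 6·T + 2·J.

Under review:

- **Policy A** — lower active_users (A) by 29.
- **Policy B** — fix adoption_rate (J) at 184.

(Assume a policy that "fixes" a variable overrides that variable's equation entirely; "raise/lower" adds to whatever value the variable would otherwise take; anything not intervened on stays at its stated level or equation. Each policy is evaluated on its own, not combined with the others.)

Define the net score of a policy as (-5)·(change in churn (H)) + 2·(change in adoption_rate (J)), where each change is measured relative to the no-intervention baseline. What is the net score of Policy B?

-2608

Baseline:
  A = 97
  T = 120
  J = 269 − 3·97 − 120 = -142
  H = 245 + 2·97 − 6·120 + 2·(-142) = -565
Policy B (J := 184):
  A = 97
  T = 120
  J = 184
  H = 245 + 2·97 − 6·120 + 2·184 = 87
ΔH = 87 − (-565) = 652; ΔJ = 184 − (-142) = 326
Score = (-5)·652 + 2·326 = -2608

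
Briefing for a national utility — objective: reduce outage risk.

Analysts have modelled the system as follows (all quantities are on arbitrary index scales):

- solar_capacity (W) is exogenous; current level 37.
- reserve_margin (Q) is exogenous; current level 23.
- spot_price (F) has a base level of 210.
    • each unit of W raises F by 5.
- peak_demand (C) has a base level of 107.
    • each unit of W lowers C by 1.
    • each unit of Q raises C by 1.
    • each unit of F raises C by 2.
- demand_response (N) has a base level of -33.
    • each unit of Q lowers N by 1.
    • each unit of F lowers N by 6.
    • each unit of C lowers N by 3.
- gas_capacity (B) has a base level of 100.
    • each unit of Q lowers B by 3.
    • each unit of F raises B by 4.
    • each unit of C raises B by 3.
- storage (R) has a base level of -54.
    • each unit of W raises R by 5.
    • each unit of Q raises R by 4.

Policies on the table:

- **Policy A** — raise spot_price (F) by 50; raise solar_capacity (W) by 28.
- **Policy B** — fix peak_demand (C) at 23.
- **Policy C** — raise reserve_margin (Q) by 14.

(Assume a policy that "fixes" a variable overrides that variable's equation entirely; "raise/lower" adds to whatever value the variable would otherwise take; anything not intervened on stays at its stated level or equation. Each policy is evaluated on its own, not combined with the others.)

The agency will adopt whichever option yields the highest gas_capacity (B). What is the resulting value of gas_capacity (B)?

Policy A (F + 50, W + 28):
  W = 37 + 28 = 65
  Q = 23
  F = 210 + 5·65 (+50 from intervention) = 585
  C = 107 − 65 + 23 + 2·585 = 1235
  B = 100 − 3·23 + 4·585 + 3·1235 = 6076
Policy B (C := 23):
  W = 37
  Q = 23
  F = 210 + 5·37 = 395
  C = 23
  B = 100 − 3·23 + 4·395 + 3·23 = 1680
Policy C (Q + 14):
  W = 37
  Q = 23 + 14 = 37
  F = 210 + 5·37 = 395
  C = 107 − 37 + 37 + 2·395 = 897
  B = 100 − 3·37 + 4·395 + 3·897 = 4260
Comparing — Policy A: B=6076, Policy B: B=1680, Policy C: B=4260. Highest is 6076 (Policy A).

6076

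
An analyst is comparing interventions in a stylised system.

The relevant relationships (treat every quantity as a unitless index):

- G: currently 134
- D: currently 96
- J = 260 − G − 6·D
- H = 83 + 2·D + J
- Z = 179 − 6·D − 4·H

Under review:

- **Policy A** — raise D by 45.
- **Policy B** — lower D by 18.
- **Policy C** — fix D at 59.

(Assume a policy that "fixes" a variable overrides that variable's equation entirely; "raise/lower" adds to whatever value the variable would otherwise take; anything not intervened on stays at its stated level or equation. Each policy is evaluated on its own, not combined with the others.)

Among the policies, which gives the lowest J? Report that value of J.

-720

Policy A (D + 45):
  G = 134
  D = 96 + 45 = 141
  J = 260 − 134 − 6·141 = -720
Policy B (D − 18):
  G = 134
  D = 96 − 18 = 78
  J = 260 − 134 − 6·78 = -342
Policy C (D := 59):
  G = 134
  D = 59
  J = 260 − 134 − 6·59 = -228
Comparing — Policy A: J=-720, Policy B: J=-342, Policy C: J=-228. Lowest is -720 (Policy A).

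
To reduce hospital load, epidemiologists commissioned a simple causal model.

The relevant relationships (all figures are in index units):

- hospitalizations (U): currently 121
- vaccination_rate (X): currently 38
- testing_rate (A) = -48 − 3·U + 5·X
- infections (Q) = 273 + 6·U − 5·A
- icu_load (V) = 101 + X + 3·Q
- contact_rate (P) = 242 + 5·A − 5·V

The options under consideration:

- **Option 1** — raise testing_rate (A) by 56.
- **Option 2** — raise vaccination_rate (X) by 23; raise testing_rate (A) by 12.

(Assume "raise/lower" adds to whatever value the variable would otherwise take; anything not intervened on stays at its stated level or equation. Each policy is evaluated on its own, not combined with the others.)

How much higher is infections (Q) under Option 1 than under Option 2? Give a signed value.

355

Option 1 (A + 56):
  U = 121
  X = 38
  A = -48 − 3·121 + 5·38 (+56 from intervention) = -165
  Q = 273 + 6·121 − 5·(-165) = 1824
Option 2 (X + 23, A + 12):
  U = 121
  X = 38 + 23 = 61
  A = -48 − 3·121 + 5·61 (+12 from intervention) = -94
  Q = 273 + 6·121 − 5·(-94) = 1469
Q: 1824 − 1469 = 355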